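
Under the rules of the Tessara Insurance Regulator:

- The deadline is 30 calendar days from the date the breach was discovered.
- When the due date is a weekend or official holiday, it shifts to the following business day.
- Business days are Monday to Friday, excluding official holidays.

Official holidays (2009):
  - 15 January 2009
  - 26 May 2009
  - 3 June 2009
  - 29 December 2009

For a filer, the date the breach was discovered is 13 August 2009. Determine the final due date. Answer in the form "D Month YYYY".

Trigger date 13 August 2009 + 30 calendar days = 12 September 2009.
12 September 2009 is a Saturday, so it moves to the next business day, 14 September 2009 (Monday).
The final due date is 14 September 2009.

14 September 2009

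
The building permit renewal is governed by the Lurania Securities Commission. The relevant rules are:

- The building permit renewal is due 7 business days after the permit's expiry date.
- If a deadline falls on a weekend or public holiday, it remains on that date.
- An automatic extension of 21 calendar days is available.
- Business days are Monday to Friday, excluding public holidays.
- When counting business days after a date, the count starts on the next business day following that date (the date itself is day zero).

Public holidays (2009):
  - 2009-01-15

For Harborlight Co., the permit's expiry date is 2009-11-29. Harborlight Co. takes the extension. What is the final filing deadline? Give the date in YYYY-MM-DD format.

2009-12-29

Starting the day after 2009-11-29 and counting 7 business days lands on 2009-12-08.
2009-12-08 is a Tuesday; no weekend or holiday adjustment applies.
Applying the 21-calendar-day extension: 2009-12-08 + 21 days = 2009-12-29.
2009-12-29 falls on a Tuesday. The rules make no weekend/holiday allowance, so it remains 2009-12-29.
Deadline: 2009-12-29.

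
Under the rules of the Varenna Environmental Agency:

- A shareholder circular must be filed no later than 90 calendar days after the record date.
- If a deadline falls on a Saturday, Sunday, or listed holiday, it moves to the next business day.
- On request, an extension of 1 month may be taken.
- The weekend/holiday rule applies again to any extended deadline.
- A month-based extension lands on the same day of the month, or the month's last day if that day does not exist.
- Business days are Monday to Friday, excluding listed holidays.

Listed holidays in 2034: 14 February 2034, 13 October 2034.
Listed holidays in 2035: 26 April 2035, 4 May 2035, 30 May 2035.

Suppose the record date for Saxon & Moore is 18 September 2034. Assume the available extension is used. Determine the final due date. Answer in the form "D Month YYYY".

Adding 90 calendar days to 18 September 2034 gives 17 December 2034.
Because 17 December 2034 is a Sunday, the deadline becomes 18 December 2034 (Monday).
The 1 month extension carries 18 December 2034 to 18 January 2035.
18 January 2035 (Thursday) is already a business day.
The final due date is 18 January 2035.

18 January 2035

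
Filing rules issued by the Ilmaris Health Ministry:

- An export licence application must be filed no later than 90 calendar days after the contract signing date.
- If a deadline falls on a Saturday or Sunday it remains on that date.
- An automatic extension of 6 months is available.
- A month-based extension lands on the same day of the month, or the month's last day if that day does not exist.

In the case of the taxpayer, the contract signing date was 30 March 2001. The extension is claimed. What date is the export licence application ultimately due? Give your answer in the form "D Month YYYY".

28 December 2001

90 calendar days after 30 March 2001 is 28 June 2001.
28 June 2001 is a Thursday; no weekend or holiday adjustment applies.
Applying the 6 months extension: 6 months after 28 June 2001 is 28 December 2001.
28 December 2001 falls on a Friday. The rules make no weekend/holiday allowance, so it remains 28 December 2001.
So the filing is due 28 December 2001.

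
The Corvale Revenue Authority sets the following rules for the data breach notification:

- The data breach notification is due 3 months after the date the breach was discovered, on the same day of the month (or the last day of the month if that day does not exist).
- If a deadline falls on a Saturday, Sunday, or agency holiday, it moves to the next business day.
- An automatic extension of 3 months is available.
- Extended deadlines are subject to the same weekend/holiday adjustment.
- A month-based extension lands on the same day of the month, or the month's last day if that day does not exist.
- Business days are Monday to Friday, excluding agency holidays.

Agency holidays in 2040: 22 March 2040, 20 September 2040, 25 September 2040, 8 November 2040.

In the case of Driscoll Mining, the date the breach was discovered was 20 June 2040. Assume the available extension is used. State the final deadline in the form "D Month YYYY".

3 months after 20 June 2040, on the same day of the month, is 20 September 2040.
Because 20 September 2040 is a listed holiday, the deadline becomes 21 September 2040 (Friday).
The 3 months extension carries 21 September 2040 to 21 December 2040.
21 December 2040 (Friday) is already a business day.
The final due date is 21 December 2040.

21 December 2040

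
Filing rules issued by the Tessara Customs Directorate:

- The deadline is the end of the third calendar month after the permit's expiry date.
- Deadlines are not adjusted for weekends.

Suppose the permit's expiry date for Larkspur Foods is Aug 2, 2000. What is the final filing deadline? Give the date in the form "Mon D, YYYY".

Nov 30, 2000

The third month after Aug 2, 2000 is November 2000, whose last day is Nov 30, 2000.
Nov 30, 2000 is a Thursday; no weekend or holiday adjustment applies.
The final due date is Nov 30, 2000.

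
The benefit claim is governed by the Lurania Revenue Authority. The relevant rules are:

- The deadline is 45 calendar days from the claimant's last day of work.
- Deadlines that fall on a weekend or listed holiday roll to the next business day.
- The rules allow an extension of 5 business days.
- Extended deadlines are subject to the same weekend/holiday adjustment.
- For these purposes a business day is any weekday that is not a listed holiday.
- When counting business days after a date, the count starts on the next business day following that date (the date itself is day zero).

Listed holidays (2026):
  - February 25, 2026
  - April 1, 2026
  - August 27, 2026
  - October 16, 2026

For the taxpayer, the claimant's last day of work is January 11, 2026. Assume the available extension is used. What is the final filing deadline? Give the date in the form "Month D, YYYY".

Adding 45 calendar days to January 11, 2026 gives February 25, 2026.
February 25, 2026 is a listed holiday, so it moves to the next business day, February 26, 2026 (Thursday).
Counting 5 further business days from February 26, 2026 reaches March 5, 2026.
Since March 5, 2026 is a Thursday and not a holiday, the date is unchanged.
So the filing is due March 5, 2026.

March 5, 2026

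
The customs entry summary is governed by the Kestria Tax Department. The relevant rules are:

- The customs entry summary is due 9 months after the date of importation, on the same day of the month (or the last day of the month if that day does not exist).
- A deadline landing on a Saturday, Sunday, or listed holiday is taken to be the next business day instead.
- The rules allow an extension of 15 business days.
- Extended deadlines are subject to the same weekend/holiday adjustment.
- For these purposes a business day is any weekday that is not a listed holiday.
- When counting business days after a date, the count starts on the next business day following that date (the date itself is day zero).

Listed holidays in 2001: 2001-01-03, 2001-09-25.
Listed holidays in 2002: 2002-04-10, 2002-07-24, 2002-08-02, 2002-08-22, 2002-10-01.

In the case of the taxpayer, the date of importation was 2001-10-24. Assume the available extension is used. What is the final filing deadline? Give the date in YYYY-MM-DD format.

2002-08-16

9 months after 2001-10-24, on the same day of the month, is 2002-07-24.
2002-07-24 is a listed holiday, so it moves to the next business day, 2002-07-25 (Thursday).
Counting 15 further business days from 2002-07-25 reaches 2002-08-16.
2002-08-16 (Friday) is already a business day.
The final due date is 2002-08-16.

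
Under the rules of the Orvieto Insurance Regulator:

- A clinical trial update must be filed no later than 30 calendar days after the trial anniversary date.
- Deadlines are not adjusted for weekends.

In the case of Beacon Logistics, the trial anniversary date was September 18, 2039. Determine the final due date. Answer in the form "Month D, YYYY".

From September 18, 2039, 30 calendar days later is October 18, 2039.
October 18, 2039 is a Tuesday; no weekend or holiday adjustment applies.
Final deadline: October 18, 2039.

October 18, 2039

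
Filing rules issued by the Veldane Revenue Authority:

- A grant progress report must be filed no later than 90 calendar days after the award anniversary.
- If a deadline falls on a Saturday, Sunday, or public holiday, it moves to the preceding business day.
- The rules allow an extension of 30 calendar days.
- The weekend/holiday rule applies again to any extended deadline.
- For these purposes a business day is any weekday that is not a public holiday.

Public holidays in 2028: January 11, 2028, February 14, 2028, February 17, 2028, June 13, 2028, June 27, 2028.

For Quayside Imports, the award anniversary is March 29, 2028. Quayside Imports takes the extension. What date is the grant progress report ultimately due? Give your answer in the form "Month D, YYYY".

Trigger date March 29, 2028 + 90 calendar days = June 27, 2028.
June 27, 2028 is a listed holiday; the preceding business day is June 26, 2028 (Monday).
Applying the 30-calendar-day extension: June 26, 2028 + 30 days = July 26, 2028.
July 26, 2028 is a Wednesday and not a listed holiday, so it stands.
The final due date is July 26, 2028.

July 26, 2028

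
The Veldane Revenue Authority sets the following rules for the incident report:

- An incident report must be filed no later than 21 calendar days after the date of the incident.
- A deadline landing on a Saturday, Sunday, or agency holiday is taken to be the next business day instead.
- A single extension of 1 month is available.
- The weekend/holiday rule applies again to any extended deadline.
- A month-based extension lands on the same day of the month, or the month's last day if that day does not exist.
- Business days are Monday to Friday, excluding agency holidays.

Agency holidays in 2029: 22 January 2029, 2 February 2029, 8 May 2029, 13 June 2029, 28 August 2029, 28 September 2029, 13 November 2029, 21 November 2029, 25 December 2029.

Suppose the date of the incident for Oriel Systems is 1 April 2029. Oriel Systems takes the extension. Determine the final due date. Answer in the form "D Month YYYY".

23 May 2029

Trigger date 1 April 2029 + 21 calendar days = 22 April 2029.
22 April 2029 is a Sunday; the next business day is 23 April 2029 (Monday).
Applying the 1 month extension: 1 month after 23 April 2029 is 23 May 2029.
23 May 2029 (Wednesday) is already a business day.
Final deadline: 23 May 2029.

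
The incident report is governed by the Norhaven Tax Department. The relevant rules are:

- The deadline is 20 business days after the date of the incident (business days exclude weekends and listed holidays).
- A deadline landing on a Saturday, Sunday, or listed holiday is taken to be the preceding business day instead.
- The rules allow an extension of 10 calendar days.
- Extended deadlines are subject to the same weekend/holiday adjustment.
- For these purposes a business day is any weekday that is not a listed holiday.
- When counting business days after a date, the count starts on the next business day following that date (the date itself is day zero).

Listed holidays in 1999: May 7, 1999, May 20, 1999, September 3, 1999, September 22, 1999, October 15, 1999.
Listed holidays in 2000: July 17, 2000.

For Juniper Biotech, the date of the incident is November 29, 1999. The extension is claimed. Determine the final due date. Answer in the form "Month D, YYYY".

January 6, 2000

Starting the day after November 29, 1999 and counting 20 business days lands on December 27, 1999.
December 27, 1999 is a Monday and not a listed holiday, so it stands.
With the 10-day extension, December 27, 1999 becomes January 6, 2000.
January 6, 2000 falls on a Thursday, which is a business day, so no adjustment is needed.
The final due date is January 6, 2000.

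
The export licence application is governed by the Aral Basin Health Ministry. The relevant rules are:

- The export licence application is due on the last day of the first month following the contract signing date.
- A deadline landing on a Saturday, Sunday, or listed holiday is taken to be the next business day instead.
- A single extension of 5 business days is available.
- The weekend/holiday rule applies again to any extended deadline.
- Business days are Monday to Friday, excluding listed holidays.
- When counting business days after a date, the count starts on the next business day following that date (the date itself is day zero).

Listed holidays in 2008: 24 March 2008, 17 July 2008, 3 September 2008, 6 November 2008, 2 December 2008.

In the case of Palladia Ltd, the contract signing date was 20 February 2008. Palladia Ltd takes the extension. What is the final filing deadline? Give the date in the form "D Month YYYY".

7 April 2008

1 month after 20 February 2008 is March 2008; that month ends on 31 March 2008.
31 March 2008 falls on a Monday, which is a business day, so no adjustment is needed.
The 5-business-day extension runs from 31 March 2008 to 7 April 2008.
7 April 2008 (Monday) is already a business day.
The final due date is 7 April 2008.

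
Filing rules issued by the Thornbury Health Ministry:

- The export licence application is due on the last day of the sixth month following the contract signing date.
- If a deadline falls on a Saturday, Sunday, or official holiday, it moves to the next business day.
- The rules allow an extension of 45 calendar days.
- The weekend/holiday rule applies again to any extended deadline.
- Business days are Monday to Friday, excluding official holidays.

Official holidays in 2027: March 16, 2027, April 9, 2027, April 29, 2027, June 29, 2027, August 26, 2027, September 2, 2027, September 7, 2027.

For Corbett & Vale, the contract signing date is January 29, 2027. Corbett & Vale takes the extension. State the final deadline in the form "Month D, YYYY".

September 16, 2027

The sixth month after January 29, 2027 is July 2027, whose last day is July 31, 2027.
Because July 31, 2027 is a Saturday, the deadline becomes August 2, 2027 (Monday).
With the 45-day extension, August 2, 2027 becomes September 16, 2027.
Since September 16, 2027 is a Thursday and not a holiday, the date is unchanged.
The final due date is September 16, 2027.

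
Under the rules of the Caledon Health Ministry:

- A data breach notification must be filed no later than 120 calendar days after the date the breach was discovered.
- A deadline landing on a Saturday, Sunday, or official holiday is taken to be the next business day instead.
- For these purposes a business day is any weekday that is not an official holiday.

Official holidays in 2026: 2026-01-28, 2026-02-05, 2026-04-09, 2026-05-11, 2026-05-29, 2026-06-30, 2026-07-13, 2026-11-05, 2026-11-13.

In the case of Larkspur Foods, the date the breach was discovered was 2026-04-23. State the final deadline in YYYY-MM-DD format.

Adding 120 calendar days to 2026-04-23 gives 2026-08-21.
2026-08-21 falls on a Friday, which is a business day, so no adjustment is needed.
Deadline: 2026-08-21.

2026-08-21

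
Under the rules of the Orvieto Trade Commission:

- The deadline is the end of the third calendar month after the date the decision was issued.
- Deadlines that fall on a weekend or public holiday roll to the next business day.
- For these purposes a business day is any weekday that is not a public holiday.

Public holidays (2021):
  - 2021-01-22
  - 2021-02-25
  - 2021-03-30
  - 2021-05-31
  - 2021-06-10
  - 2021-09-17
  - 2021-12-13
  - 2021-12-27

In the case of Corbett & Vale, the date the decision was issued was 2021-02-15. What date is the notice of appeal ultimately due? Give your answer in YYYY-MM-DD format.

2021-06-01

The third month after 2021-02-15 is May 2021, whose last day is 2021-05-31.
Because 2021-05-31 is a listed holiday, the deadline becomes 2021-06-01 (Tuesday).
Final deadline: 2021-06-01.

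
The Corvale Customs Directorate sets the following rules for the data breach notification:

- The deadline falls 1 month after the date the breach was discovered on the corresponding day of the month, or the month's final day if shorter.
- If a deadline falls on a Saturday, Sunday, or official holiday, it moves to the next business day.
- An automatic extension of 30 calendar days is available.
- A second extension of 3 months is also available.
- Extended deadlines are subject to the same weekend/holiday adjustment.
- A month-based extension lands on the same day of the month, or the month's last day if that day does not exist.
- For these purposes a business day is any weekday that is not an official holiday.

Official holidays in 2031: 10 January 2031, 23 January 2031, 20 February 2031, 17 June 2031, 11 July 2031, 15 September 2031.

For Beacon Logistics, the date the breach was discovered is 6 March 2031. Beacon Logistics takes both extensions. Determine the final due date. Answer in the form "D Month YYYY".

1 month after 6 March 2031, on the same day of the month, is 6 April 2031.
Because 6 April 2031 is a Sunday, the deadline becomes 7 April 2031 (Monday).
The 30-calendar-day extension moves the deadline from 7 April 2031 to 7 May 2031.
Since 7 May 2031 is a Wednesday and not a holiday, the date is unchanged.
Applying the 3 months extension: 3 months after 7 May 2031 is 7 August 2031.
Since 7 August 2031 is a Thursday and not a holiday, the date is unchanged.
The final due date is 7 August 2031.

7 August 2031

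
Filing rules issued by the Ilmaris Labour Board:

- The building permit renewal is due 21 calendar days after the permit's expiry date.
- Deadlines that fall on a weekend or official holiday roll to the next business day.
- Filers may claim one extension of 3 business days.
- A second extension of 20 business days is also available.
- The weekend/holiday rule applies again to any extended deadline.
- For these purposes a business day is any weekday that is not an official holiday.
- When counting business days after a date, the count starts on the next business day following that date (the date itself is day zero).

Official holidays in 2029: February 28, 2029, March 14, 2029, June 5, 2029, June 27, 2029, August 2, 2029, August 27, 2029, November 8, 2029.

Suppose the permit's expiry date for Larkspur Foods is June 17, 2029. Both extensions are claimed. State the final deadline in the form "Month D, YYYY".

August 10, 2029

21 calendar days after June 17, 2029 is July 8, 2029.
Because July 8, 2029 is a Sunday, the deadline becomes July 9, 2029 (Monday).
The 3-business-day extension runs from July 9, 2029 to July 12, 2029.
July 12, 2029 falls on a Thursday, which is a business day, so no adjustment is needed.
The 20-business-day extension runs from July 12, 2029 to August 10, 2029.
Since August 10, 2029 is a Friday and not a holiday, the date is unchanged.
So the filing is due August 10, 2029.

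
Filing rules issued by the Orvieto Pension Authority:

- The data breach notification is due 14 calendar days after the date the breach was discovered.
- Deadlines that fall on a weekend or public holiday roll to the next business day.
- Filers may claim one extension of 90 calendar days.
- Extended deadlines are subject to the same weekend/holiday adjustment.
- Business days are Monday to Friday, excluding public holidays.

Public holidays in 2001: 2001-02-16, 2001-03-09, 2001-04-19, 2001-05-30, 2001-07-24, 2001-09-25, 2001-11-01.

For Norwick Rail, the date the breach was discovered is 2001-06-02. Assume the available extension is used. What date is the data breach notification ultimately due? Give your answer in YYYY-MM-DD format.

2001-09-17

14 calendar days after 2001-06-02 is 2001-06-16.
2001-06-16 is a Saturday; the next business day is 2001-06-18 (Monday).
With the 90-day extension, 2001-06-18 becomes 2001-09-16.
Because 2001-09-16 is a Sunday, the deadline becomes 2001-09-17 (Monday).
So the filing is due 2001-09-17.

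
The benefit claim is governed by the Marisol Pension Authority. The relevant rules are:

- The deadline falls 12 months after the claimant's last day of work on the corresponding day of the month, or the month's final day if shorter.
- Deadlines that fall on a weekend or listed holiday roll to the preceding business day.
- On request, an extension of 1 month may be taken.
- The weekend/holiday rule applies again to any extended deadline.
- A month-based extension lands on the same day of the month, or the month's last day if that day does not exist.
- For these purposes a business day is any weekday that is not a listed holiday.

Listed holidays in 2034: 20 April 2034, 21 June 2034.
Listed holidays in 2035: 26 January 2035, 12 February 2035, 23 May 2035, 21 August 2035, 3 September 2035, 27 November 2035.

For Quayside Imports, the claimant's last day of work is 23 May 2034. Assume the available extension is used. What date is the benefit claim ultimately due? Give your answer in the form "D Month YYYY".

12 months after 23 May 2034, on the same day of the month, is 23 May 2035.
Because 23 May 2035 is a listed holiday, the deadline becomes 22 May 2035 (Tuesday).
Applying the 1 month extension: 1 month after 22 May 2035 is 22 June 2035.
22 June 2035 (Friday) is already a business day.
Final deadline: 22 June 2035.

22 June 2035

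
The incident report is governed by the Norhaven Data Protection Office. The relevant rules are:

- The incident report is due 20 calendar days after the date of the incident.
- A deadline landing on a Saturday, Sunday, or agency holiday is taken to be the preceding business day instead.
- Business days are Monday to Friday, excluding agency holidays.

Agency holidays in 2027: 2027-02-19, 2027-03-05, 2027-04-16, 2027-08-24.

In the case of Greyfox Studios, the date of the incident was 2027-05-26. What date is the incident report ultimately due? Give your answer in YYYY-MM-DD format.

Adding 20 calendar days to 2027-05-26 gives 2027-06-15.
Since 2027-06-15 is a Tuesday and not a holiday, the date is unchanged.
The final due date is 2027-06-15.

2027-06-15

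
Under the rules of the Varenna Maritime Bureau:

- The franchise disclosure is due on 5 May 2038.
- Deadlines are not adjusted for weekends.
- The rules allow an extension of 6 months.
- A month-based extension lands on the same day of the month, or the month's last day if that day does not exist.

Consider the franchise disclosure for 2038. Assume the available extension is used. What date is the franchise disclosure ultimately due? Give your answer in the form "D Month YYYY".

5 November 2038

The stated deadline is 5 May 2038.
No adjustment is made for weekends or holidays, so 5 May 2038 stands.
The 6 months extension carries 5 May 2038 to 5 November 2038.
5 November 2038 is a Friday; no weekend or holiday adjustment applies.
Deadline: 5 November 2038.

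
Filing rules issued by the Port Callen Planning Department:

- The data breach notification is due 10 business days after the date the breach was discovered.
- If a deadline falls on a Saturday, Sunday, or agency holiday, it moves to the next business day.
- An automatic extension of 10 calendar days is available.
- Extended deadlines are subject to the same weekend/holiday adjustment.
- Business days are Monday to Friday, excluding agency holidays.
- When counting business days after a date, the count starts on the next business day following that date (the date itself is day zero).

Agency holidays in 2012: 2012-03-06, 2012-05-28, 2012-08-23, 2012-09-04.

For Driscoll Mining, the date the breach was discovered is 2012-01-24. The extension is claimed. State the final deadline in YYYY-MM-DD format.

2012-02-17

Counting 10 business days after 2012-01-24 (skipping weekends and listed holidays) reaches 2012-02-07.
2012-02-07 is a Tuesday and not a listed holiday, so it stands.
Add the 10 calendar-day extension to 2012-02-07: 2012-02-17.
2012-02-17 (Friday) is already a business day.
So the filing is due 2012-02-17.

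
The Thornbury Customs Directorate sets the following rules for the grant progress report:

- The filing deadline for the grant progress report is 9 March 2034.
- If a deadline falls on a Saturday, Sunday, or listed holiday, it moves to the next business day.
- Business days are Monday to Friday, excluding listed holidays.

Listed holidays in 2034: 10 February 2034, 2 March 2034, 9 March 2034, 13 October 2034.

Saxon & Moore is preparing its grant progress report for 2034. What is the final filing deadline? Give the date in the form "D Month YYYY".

The statutory due date is 9 March 2034.
9 March 2034 is a listed holiday, so it moves to the next business day, 10 March 2034 (Friday).
Deadline: 10 March 2034.

10 March 2034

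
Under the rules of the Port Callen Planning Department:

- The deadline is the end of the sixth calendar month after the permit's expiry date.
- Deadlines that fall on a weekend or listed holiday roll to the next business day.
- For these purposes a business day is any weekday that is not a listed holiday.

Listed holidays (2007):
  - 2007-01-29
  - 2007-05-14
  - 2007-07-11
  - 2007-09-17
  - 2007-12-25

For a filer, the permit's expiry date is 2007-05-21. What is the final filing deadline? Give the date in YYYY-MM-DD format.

2007-11-30

6 months after 2007-05-21 falls in November 2007; the last day of that month is 2007-11-30.
Since 2007-11-30 is a Friday and not a holiday, the date is unchanged.
The final due date is 2007-11-30.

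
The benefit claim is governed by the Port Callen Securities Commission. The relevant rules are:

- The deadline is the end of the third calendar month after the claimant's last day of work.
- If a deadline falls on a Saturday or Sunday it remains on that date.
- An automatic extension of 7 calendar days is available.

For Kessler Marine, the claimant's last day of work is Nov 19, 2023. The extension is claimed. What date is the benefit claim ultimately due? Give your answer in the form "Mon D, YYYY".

Mar 7, 2024

3 months after Nov 19, 2023 is February 2024; that month ends on Feb 29, 2024.
No adjustment is made for weekends or holidays, so Feb 29, 2024 stands.
The 7-calendar-day extension moves the deadline from Feb 29, 2024 to Mar 7, 2024.
Mar 7, 2024 falls on a Thursday. The rules make no weekend/holiday allowance, so it remains Mar 7, 2024.
So the filing is due Mar 7, 2024.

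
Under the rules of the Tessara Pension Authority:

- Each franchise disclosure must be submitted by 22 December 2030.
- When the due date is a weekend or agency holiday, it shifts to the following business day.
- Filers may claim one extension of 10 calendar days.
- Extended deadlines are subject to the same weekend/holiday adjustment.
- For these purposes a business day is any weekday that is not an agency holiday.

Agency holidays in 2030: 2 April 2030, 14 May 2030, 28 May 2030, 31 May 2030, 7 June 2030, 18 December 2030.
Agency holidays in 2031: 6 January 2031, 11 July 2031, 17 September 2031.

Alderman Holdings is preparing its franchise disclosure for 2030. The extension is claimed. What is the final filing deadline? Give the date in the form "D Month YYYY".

The statutory due date is 22 December 2030.
22 December 2030 is a Sunday; the next business day is 23 December 2030 (Monday).
Add the 10 calendar-day extension to 23 December 2030: 2 January 2031.
2 January 2031 falls on a Thursday, which is a business day, so no adjustment is needed.
Final deadline: 2 January 2031.

2 January 2031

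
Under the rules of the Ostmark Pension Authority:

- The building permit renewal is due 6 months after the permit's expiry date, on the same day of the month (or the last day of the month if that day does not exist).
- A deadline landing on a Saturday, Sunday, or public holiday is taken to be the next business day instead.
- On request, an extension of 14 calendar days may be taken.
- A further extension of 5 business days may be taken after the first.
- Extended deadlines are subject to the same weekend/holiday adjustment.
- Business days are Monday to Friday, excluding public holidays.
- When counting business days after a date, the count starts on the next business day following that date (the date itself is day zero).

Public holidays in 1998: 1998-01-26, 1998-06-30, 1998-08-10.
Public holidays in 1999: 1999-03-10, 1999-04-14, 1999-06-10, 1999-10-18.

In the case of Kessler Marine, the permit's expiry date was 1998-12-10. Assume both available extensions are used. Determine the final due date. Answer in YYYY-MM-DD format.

Moving 6 months forward from 1998-12-10 on the corresponding day gives 1999-06-10.
1999-06-10 is a listed holiday, so it moves to the next business day, 1999-06-11 (Friday).
With the 14-day extension, 1999-06-11 becomes 1999-06-25.
1999-06-25 falls on a Friday, which is a business day, so no adjustment is needed.
Counting 5 further business days from 1999-06-25 reaches 1999-07-02.
1999-07-02 (Friday) is already a business day.
Deadline: 1999-07-02.

1999-07-02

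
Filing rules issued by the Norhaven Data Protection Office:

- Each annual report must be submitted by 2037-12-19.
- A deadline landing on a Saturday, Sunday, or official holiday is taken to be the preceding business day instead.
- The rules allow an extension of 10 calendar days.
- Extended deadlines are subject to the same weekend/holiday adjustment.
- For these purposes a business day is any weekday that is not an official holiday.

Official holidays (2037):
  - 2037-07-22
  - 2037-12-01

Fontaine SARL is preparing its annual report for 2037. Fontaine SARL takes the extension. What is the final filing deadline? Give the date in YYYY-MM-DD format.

2037-12-28

Start from the fixed due date, 2037-12-19.
2037-12-19 is a Saturday, so it moves to the preceding business day, 2037-12-18 (Friday).
With the 10-day extension, 2037-12-18 becomes 2037-12-28.
2037-12-28 (Monday) is already a business day.
Deadline: 2037-12-28.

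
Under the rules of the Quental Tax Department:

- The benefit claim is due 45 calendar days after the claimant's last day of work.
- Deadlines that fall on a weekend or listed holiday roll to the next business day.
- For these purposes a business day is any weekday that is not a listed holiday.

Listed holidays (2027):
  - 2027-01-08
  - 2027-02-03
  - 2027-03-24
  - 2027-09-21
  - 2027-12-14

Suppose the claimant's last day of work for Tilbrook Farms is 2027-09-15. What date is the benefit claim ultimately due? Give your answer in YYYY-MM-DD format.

Trigger date 2027-09-15 + 45 calendar days = 2027-10-30.
Because 2027-10-30 is a Saturday, the deadline becomes 2027-11-01 (Monday).
Deadline: 2027-11-01.

2027-11-01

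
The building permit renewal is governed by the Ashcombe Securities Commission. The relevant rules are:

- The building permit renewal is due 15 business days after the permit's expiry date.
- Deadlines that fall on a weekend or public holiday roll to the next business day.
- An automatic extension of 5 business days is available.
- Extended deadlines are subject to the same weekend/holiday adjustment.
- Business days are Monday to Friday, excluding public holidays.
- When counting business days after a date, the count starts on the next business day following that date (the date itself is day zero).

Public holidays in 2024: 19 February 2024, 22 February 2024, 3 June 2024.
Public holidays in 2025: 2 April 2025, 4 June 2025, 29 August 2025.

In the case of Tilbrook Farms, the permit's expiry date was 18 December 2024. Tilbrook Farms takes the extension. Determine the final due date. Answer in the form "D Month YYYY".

15 January 2025

Counting 15 business days after 18 December 2024 (skipping weekends and listed holidays) reaches 8 January 2025.
8 January 2025 is a Wednesday and not a listed holiday, so it stands.
Applying the 5-business-day extension: 5 business days after 8 January 2025 is 15 January 2025.
15 January 2025 falls on a Wednesday, which is a business day, so no adjustment is needed.
So the filing is due 15 January 2025.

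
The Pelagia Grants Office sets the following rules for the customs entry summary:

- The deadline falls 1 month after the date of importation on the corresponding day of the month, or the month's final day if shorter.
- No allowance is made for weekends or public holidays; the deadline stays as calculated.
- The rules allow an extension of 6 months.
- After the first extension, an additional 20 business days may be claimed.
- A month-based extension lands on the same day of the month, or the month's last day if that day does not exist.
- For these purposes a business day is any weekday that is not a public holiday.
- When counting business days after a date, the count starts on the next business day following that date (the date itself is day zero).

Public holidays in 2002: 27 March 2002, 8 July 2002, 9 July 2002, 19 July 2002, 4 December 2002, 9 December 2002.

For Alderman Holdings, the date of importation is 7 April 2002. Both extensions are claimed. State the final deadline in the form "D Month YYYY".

6 December 2002

1 month after 7 April 2002, on the same day of the month, is 7 May 2002.
7 May 2002 falls on a Tuesday. The rules make no weekend/holiday allowance, so it remains 7 May 2002.
Applying the 6 months extension: 6 months after 7 May 2002 is 7 November 2002.
7 November 2002 falls on a Thursday. The rules make no weekend/holiday allowance, so it remains 7 November 2002.
Applying the 20-business-day extension: 20 business days after 7 November 2002 is 6 December 2002.
6 December 2002 falls on a Friday. The rules make no weekend/holiday allowance, so it remains 6 December 2002.
Deadline: 6 December 2002.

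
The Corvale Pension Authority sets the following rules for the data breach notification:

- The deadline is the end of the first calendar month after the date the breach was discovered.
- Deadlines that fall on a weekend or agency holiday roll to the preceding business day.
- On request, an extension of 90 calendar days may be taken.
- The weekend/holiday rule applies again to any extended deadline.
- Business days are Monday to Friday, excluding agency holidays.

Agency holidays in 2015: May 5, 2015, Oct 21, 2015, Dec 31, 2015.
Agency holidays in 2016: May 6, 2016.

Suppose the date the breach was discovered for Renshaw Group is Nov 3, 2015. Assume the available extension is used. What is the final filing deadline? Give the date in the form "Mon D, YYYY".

Mar 29, 2016

The first month after Nov 3, 2015 is December 2015, whose last day is Dec 31, 2015.
Because Dec 31, 2015 is a listed holiday, the deadline becomes Dec 30, 2015 (Wednesday).
Add the 90 calendar-day extension to Dec 30, 2015: Mar 29, 2016.
Since Mar 29, 2016 is a Tuesday and not a holiday, the date is unchanged.
So the filing is due Mar 29, 2016.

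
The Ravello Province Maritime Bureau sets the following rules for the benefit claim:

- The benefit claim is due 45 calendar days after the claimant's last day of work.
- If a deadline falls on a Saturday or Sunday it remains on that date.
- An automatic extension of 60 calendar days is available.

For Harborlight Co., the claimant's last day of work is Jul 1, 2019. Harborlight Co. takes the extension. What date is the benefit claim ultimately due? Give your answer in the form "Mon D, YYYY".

Oct 14, 2019

Trigger date Jul 1, 2019 + 45 calendar days = Aug 15, 2019.
Aug 15, 2019 is a Thursday; no weekend or holiday adjustment applies.
Add the 60 calendar-day extension to Aug 15, 2019: Oct 14, 2019.
Oct 14, 2019 is a Monday; no weekend or holiday adjustment applies.
So the filing is due Oct 14, 2019.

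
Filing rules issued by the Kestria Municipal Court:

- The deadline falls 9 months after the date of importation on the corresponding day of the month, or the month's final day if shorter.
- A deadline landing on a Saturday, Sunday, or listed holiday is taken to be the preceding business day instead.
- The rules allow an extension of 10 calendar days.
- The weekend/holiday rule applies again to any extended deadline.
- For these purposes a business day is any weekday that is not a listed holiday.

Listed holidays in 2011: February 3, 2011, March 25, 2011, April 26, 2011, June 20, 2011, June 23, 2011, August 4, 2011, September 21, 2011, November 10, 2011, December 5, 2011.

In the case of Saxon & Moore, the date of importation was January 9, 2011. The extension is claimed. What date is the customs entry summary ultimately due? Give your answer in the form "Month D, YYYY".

Moving 9 months forward from January 9, 2011 on the corresponding day gives October 9, 2011.
Because October 9, 2011 is a Sunday, the deadline becomes October 7, 2011 (Friday).
The 10-calendar-day extension moves the deadline from October 7, 2011 to October 17, 2011.
October 17, 2011 (Monday) is already a business day.
Final deadline: October 17, 2011.

October 17, 2011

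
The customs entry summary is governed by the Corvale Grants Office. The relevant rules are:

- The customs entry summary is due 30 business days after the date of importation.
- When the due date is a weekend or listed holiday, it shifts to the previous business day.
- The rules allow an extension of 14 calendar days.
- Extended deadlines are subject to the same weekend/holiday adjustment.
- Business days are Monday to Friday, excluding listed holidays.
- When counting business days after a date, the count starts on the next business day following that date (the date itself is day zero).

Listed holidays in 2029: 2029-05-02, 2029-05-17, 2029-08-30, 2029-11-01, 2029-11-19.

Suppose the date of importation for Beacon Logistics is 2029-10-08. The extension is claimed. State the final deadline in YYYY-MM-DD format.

2029-12-05

Counting 30 business days after 2029-10-08 (skipping weekends and listed holidays) reaches 2029-11-21.
Since 2029-11-21 is a Wednesday and not a holiday, the date is unchanged.
Applying the 14-calendar-day extension: 2029-11-21 + 14 days = 2029-12-05.
Since 2029-12-05 is a Wednesday and not a holiday, the date is unchanged.
Deadline: 2029-12-05.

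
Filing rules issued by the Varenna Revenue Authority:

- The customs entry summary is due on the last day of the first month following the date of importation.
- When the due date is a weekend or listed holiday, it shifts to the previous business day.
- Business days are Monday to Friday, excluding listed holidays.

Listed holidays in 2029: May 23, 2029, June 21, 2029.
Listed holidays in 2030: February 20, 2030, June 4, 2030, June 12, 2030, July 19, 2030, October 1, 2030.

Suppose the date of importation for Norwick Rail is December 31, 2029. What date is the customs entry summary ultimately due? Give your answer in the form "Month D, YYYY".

The first month after December 31, 2029 is January 2030, whose last day is January 31, 2030.
January 31, 2030 is a Thursday and not a listed holiday, so it stands.
Final deadline: January 31, 2030.

January 31, 2030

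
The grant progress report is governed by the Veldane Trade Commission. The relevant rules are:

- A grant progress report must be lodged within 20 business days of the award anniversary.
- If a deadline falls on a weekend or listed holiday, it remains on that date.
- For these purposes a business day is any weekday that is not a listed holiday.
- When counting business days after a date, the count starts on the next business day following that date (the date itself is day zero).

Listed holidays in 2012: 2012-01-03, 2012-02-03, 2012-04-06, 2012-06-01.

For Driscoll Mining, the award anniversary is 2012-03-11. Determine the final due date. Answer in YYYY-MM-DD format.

20 business days after 2012-03-11, excluding weekends and holidays, is 2012-04-09.
2012-04-09 is a Monday; no weekend or holiday adjustment applies.
Final deadline: 2012-04-09.

2012-04-09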